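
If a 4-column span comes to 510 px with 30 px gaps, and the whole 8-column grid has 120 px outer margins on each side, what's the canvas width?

1290 px

510 − 3·30 = 420; ÷4 gives c = 105 px.
Canvas = 2·120 + 8·105 + 7·30 = 240 + 840 + 210 = 1290 px.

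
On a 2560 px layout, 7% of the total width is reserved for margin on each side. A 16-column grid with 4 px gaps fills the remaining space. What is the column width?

133.85 px

2560 × (1 − 2·7%) = 2560 × 86% = 2201.6 px for the columns.
16 columns + 15 gaps: 16c + 15·4 = 2201.6.
16c = 2201.6 − 60 = 2141.6, so c = 133.85 px.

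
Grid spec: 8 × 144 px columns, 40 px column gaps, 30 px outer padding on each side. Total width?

Artboard = 2·30 + 8·144 + 7·40 = 60 + 1152 + 280 = 1492 px.

1492 px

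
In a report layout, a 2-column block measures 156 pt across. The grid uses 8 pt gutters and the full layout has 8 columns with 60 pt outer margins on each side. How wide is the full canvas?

2 columns + 1 gutter: 2c + 1·8 = 156.
2c = 156 − 8 = 148, so c = 74 pt.
Total width: 2·60 + 8·74 + 7·8 = 768 pt.

768 pt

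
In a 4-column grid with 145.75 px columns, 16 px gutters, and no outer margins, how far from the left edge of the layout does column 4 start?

Before column 4: 3 columns + 3 gutters.
Offset = 3·(145.75 + 16) = 3·161.75 = 485.25 px.

485.25 px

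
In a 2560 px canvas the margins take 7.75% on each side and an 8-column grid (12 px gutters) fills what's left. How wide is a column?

259.9 px

Margins: 7.75% × 2560 = 198.4 px each, so content = 2560 − 396.8 = 2163.2 px.
Subtracting 7 gutters of 12 leaves 2079.2 for 8 columns, so c = 259.9 px.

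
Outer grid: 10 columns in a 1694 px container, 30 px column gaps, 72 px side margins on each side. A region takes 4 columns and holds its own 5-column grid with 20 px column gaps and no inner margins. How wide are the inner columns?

104.4 px

Subtract both margins: 1694 − 2·72 = 1550 px.
10 columns + 9 column gaps: 10c + 9·30 = 1550.
10c = 1550 − 270 = 1280, so c = 128 px.
4-column span = 4·128 + 3·30 = 602 px.
5 columns + 4 column gaps: 5d + 4·20 = 602.
5d = 602 − 80 = 522, so d = 104.4 px.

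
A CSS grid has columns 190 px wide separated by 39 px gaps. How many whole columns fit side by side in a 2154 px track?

9 columns

k columns need k·190 + (k−1)·39 = k·229 − 39.
k·229 − 39 ≤ 2154 → k ≤ 2193 / 229 ≈ 9.58, so k = 9.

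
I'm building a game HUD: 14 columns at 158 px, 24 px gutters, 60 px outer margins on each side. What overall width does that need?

2644 px

Adding margins, columns and gutters: 120 + 2212 + 312 = 2644 px.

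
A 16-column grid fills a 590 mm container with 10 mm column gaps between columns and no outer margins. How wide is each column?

27.5 mm

Subtracting 15 column gaps of 10 leaves 440 for 16 columns, so c = 27.5 mm.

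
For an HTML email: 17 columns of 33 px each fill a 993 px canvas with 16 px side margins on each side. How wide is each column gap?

Inside the margins: 993 − 32 = 961 px.
Columns use 561 px, leaving 400 px across 16 column gaps = 25 px each.

25 px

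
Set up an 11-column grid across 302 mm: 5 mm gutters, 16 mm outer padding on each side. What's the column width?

20 mm

Inside the margins: 302 − 32 = 270 mm.
11 columns + 10 gutters: 11c + 10·5 = 270.
11c = 270 − 50 = 220, so c = 20 mm.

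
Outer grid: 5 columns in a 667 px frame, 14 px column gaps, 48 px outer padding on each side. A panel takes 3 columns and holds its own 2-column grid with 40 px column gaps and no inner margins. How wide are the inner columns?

148.5 px

Inside the margins: 667 − 96 = 571 px.
571 − 4·14 = 515; ÷5 gives c = 103 px.
Span of 3: 3·103 + 2·14 = 309 + 28 = 337 px.
2d + 1·40 = 337 → 2d = 297 → d = 148.5 px.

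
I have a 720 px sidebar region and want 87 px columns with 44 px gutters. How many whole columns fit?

5 columns

5 columns: 5·87 + 4·44 = 611 px ≤ 720.
6 columns: 742 px > 720. So 5.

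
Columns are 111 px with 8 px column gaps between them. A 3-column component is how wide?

349 px

Span of 3: 3·111 + 2·8 = 333 + 16 = 349 px.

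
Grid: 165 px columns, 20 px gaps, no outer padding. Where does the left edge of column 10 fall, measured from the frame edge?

No margin, so column 10 starts at 9·(column + gutter) = 9·185 = 1665 px.

1665 px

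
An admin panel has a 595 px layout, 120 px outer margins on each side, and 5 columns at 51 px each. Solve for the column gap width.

25 px

Subtract both margins: 595 − 2·120 = 355 px.
5·51 + 4g = 355 → 4g = 100 → g = 25 px.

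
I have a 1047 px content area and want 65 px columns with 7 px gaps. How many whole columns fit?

Each extra column adds 65 + 7 = 72 px.
(1047 + 7) / 72 = 14.64, so 14 columns fit.

14 columns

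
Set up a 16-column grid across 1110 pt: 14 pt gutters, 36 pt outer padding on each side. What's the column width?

51.75 pt

Take off 72 pt of margins, leaving 1038 pt.
16c + 15·14 = 1038 → 16c = 828 → c = 51.75 pt.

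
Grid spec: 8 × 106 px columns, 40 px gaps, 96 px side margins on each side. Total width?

1320 px

Artboard = 2·96 + 8·106 + 7·40 = 192 + 848 + 280 = 1320 px.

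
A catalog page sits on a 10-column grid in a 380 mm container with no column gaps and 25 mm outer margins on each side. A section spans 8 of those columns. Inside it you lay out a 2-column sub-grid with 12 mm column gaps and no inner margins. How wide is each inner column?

126 mm

Subtract both margins: 380 − 2·25 = 330 mm.
With no column gaps, each column is 330/10 = 33 mm.
With no column gaps, 8 columns span 8·33 = 264 mm.
264 − 1·12 = 252; ÷2 gives d = 126 mm.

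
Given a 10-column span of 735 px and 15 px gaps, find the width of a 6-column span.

10c + 9·15 = 735 → 10c = 600 → c = 60 px.
6 columns plus 5 gaps: 360 + 75 = 435 px.

435 px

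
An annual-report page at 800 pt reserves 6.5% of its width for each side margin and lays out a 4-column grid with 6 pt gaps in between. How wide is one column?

Margins: 6.5% × 800 = 52 pt each, so content = 800 − 104 = 696 pt.
4 columns + 3 gaps: 4c + 3·6 = 696.
4c = 696 − 18 = 678, so c = 169.5 pt.

169.5 pt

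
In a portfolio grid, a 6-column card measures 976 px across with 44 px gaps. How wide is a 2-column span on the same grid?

296 px

976 − 5·44 = 756; ÷6 gives c = 126 px.
Span of 2: 2·126 + 1·44 = 252 + 44 = 296 px.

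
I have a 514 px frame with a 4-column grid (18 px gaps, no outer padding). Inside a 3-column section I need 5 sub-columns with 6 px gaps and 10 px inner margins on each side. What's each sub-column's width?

67.4 px

514 − 3·18 = 460; ÷4 gives c = 115 px.
3 columns plus 2 gaps: 345 + 36 = 381 px.
Inner content = 381 − 2·10 = 361 px.
361 − 4·6 = 337; ÷5 gives d = 67.4 px.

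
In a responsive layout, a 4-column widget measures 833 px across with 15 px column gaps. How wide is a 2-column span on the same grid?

409 px

Subtracting 3 column gaps of 15 leaves 788 for 4 columns, so c = 197 px.
2 columns plus 1 column gap: 394 + 15 = 409 px.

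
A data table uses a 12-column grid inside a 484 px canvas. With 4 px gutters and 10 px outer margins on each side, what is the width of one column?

Take off 20 px of margins, leaving 464 px.
12c + 11·4 = 464 → 12c = 420 → c = 35 px.

35 px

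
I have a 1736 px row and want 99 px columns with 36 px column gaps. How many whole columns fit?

13 columns

k columns need k·99 + (k−1)·36 = k·135 − 36.
k·135 − 36 ≤ 1736 → k ≤ 1772 / 135 ≈ 13.13, so k = 13.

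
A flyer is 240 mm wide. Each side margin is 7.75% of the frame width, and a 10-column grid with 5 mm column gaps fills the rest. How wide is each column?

Each margin = 7.75% of 240 = 18.6 mm; content = 240 − 2·18.6 = 202.8 mm.
Subtracting 9 column gaps of 5 leaves 157.8 for 10 columns, so c = 15.78 mm.

15.78 mm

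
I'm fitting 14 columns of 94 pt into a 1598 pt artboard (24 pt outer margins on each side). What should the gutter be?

Subtract both margins: 1598 − 2·24 = 1550 pt.
14·94 + 13g = 1550 → 13g = 234 → g = 18 pt.

18 pt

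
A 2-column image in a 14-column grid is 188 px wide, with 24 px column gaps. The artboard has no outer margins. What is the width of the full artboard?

1460 px

Subtracting 1 column gap of 24 leaves 164 for 2 columns, so c = 82 px.
Summing: 1148 + 312 = 1460 px.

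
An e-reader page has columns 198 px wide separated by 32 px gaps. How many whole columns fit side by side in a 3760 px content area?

Each extra column adds 198 + 32 = 230 px.
(3760 + 32) / 230 = 16.49, so 16 columns fit.

16 columns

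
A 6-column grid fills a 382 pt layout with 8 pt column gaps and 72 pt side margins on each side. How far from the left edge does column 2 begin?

113 pt

Take off 144 pt of margins, leaving 238 pt.
238 − 5·8 = 198; ÷6 gives c = 33 pt.
Column 2 starts at margin + 1·(column + gutter) = 72 + 1·41 = 113 pt.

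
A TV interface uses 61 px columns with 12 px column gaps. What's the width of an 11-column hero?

11 columns plus 10 column gaps: 671 + 120 = 791 px.

791 px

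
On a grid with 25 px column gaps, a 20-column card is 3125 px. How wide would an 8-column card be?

Subtracting 19 column gaps of 25 leaves 2650 for 20 columns, so c = 132.5 px.
8-column span = 8·132.5 + 7·25 = 1235 px.

1235 px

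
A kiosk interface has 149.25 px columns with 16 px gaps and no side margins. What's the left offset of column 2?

Before column 2: 1 column + 1 gap.
Offset = 1·(149.25 + 16) = 1·165.25 = 165.25 px.

165.25 px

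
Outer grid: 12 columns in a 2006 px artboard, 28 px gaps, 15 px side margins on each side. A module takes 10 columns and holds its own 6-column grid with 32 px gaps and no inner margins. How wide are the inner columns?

247 px

Take off 30 px of margins, leaving 1976 px.
12c + 11·28 = 1976 → 12c = 1668 → c = 139 px.
10 columns plus 9 gaps: 1390 + 252 = 1642 px.
1642 − 5·32 = 1482; ÷6 gives d = 247 px.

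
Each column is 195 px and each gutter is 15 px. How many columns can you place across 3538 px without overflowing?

16 columns

k columns need k·195 + (k−1)·15 = k·210 − 15.
k·210 − 15 ≤ 3538 → k ≤ 3553 / 210 ≈ 16.92, so k = 16.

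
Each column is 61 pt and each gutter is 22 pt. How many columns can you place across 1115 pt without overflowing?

13 columns

13 columns: 13·61 + 12·22 = 1057 pt ≤ 1115.
14 columns: 1140 pt > 1115. So 13.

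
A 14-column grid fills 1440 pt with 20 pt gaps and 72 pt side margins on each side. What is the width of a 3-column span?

Inside the margins: 1440 − 144 = 1296 pt.
14 columns + 13 gaps: 14c + 13·20 = 1296.
14c = 1296 − 260 = 1036, so c = 74 pt.
Span of 3: 3·74 + 2·20 = 222 + 40 = 262 pt.

262 pt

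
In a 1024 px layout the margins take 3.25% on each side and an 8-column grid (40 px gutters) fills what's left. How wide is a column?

84.68 px

Margins: 3.25% × 1024 = 33.28 px each, so content = 1024 − 66.56 = 957.44 px.
957.44 − 7·40 = 677.44; ÷8 gives c = 84.68 px.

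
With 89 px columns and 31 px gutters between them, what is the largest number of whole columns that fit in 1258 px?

10 columns

Each extra column adds 89 + 31 = 120 px.
(1258 + 31) / 120 = 10.74, so 10 columns fit.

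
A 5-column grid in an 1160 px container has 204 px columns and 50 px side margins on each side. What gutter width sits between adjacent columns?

Inside the margins: 1160 − 100 = 1060 px.
Columns use 1020 px, leaving 40 px across 4 gutters = 10 px each.

10 px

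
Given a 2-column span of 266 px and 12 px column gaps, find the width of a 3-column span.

2 columns + 1 column gap: 2c + 1·12 = 266.
2c = 266 − 12 = 254, so c = 127 px.
Span of 3: 3·127 + 2·12 = 381 + 24 = 405 px.

405 px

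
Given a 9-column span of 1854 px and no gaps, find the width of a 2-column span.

With no gaps, each column is 1854/9 = 206 px.
2-column span = 2·206 = 412 px.

412 px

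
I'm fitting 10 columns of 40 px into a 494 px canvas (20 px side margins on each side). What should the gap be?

6 px

Content width = 494 − 2·20 = 454 px.
10 columns take 10·40 = 400 px; remaining 54 splits into 9 gaps.
g = 54 / 9 = 6 px.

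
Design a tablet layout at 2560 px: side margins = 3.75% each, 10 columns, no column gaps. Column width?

Margins: 3.75% × 2560 = 96 px each, so content = 2560 − 192 = 2368 px.
10c = 2368 → c = 236.8 px.

236.8 px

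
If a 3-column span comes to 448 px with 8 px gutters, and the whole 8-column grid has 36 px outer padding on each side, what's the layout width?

448 − 2·8 = 432; ÷3 gives c = 144 px.
Total width: 2·36 + 8·144 + 7·8 = 1280 px.

1280 px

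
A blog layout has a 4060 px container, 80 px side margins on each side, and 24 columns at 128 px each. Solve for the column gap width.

36 px

Content width = 4060 − 2·80 = 3900 px.
Columns use 3072 px, leaving 828 px across 23 column gaps = 36 px each.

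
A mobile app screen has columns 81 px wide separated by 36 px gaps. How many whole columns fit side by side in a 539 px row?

k columns need k·81 + (k−1)·36 = k·117 − 36.
k·117 − 36 ≤ 539 → k ≤ 575 / 117 ≈ 4.91, so k = 4.

4 columns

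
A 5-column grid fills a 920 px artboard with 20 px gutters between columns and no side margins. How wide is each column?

168 px

920 − 4·20 = 840; ÷5 gives c = 168 px.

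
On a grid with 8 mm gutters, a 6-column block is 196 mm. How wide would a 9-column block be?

6 columns + 5 gutters: 6c + 5·8 = 196.
6c = 196 − 40 = 156, so c = 26 mm.
9-column span = 9·26 + 8·8 = 298 mm.

298 mm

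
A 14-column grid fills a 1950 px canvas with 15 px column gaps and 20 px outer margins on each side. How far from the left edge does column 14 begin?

1807.5 px

Take off 40 px of margins, leaving 1910 px.
1910 − 13·15 = 1715; ÷14 gives c = 122.5 px.
Each column+gutter stride is 137.5 px; 13 of them past the 20 px margin is 20 + 1787.5 = 1807.5 px.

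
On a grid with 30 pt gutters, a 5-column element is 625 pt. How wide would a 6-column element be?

756 pt

5 columns + 4 gutters: 5c + 4·30 = 625.
5c = 625 − 120 = 505, so c = 101 pt.
Span of 6: 6·101 + 5·30 = 606 + 150 = 756 pt.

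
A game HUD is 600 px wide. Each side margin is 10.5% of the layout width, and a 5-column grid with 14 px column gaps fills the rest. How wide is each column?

83.6 px

Margins: 10.5% × 600 = 63 px each, so content = 600 − 126 = 474 px.
5c + 4·14 = 474 → 5c = 418 → c = 83.6 px.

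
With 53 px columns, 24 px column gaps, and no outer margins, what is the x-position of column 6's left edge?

Each column+gutter stride is 77 px; with no margin, 5 of them is 385 px.

385 px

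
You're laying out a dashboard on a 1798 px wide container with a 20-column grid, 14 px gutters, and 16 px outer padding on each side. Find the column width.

75 px

Take off 32 px of margins, leaving 1766 px.
Subtracting 19 gutters of 14 leaves 1500 for 20 columns, so c = 75 px.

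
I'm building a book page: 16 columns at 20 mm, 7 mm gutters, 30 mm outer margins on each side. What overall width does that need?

485 mm

Total width: 2·30 + 16·20 + 15·7 = 485 mm.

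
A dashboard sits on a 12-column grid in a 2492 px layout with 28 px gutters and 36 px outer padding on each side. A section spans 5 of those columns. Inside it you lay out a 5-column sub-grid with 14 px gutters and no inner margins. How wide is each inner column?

Inside the margins: 2492 − 72 = 2420 px.
Subtracting 11 gutters of 28 leaves 2112 for 12 columns, so c = 176 px.
5 columns plus 4 gutters: 880 + 112 = 992 px.
5d + 4·14 = 992 → 5d = 936 → d = 187.2 px.

187.2 px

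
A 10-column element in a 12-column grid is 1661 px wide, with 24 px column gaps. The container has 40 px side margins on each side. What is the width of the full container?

1661 − 9·24 = 1445; ÷10 gives c = 144.5 px.
Container = 2·40 + 12·144.5 + 11·24 = 80 + 1734 + 264 = 2078 px.

2078 px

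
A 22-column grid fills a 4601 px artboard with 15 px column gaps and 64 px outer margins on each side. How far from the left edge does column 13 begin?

2512 px

Subtract both margins: 4601 − 2·64 = 4473 px.
22 columns + 21 column gaps: 22c + 21·15 = 4473.
22c = 4473 − 315 = 4158, so c = 189 px.
Column 13 starts at margin + 12·(column + gutter) = 64 + 12·204 = 2512 px.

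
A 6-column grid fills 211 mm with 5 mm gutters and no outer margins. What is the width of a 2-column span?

Subtracting 5 gutters of 5 leaves 186 for 6 columns, so c = 31 mm.
Span of 2: 2·31 + 1·5 = 62 + 5 = 67 mm.

67 mm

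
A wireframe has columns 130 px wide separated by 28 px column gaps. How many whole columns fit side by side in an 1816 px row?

k columns need k·130 + (k−1)·28 = k·158 − 28.
k·158 − 28 ≤ 1816 → k ≤ 1844 / 158 ≈ 11.67, so k = 11.

11 columns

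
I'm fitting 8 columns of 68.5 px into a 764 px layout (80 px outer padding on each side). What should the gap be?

Content width = 764 − 2·80 = 604 px.
Columns use 548 px, leaving 56 px across 7 gaps = 8 px each.

8 px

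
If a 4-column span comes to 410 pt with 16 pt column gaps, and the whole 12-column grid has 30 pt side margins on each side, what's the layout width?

4c + 3·16 = 410 → 4c = 362 → c = 90.5 pt.
Layout = 2·30 + 12·90.5 + 11·16 = 60 + 1086 + 176 = 1322 pt.

1322 pt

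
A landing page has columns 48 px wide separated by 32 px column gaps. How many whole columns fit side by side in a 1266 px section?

k columns need k·48 + (k−1)·32 = k·80 − 32.
k·80 − 32 ≤ 1266 → k ≤ 1298 / 80 ≈ 16.23, so k = 16.

16 columns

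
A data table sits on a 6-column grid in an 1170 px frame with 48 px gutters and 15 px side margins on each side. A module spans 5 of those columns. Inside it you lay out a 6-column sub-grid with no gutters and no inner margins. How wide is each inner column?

Take off 30 px of margins, leaving 1140 px.
6c + 5·48 = 1140 → 6c = 900 → c = 150 px.
5-column span = 5·150 + 4·48 = 942 px.
6d = 942 → d = 157 px.

157 px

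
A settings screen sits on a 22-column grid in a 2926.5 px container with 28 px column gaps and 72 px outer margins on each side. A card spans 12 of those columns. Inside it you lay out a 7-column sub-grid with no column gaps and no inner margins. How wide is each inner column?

Subtract both margins: 2926.5 − 2·72 = 2782.5 px.
Subtracting 21 column gaps of 28 leaves 2194.5 for 22 columns, so c = 99.75 px.
12-column span = 12·99.75 + 11·28 = 1505 px.
1505 / 7 = 215 px per column.

215 px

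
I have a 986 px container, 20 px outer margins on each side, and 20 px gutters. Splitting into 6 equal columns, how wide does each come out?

141 px

Subtract both margins: 986 − 2·20 = 946 px.
6c + 5·20 = 946 → 6c = 846 → c = 141 px.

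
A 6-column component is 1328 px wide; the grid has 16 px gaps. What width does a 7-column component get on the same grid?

1552 px

Subtracting 5 gaps of 16 leaves 1248 for 6 columns, so c = 208 px.
Span of 7: 7·208 + 6·16 = 1456 + 96 = 1552 px.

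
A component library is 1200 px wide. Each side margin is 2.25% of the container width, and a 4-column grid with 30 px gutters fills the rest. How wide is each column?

264 px

Each margin = 2.25% of 1200 = 27 px; content = 1200 − 2·27 = 1146 px.
Subtracting 3 gutters of 30 leaves 1056 for 4 columns, so c = 264 px.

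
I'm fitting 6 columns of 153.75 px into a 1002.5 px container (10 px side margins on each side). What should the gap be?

12 px

Take off 20 px of margins, leaving 982.5 px.
Columns use 922.5 px, leaving 60 px across 5 gaps = 12 px each.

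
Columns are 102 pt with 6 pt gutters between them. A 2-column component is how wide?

2 columns plus 1 gutter: 204 + 6 = 210 pt.

210 pt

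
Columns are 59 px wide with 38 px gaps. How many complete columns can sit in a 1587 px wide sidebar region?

16 columns

Each extra column adds 59 + 38 = 97 px.
(1587 + 38) / 97 = 16.75, so 16 columns fit.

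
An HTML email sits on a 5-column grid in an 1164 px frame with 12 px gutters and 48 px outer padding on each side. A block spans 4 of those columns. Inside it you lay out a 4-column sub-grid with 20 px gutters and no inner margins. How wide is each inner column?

Outer content = 1164 − 2·48 = 1068 px.
5c + 4·12 = 1068 → 5c = 1020 → c = 204 px.
Span of 4: 4·204 + 3·12 = 816 + 36 = 852 px.
4d + 3·20 = 852 → 4d = 792 → d = 198 px.

198 px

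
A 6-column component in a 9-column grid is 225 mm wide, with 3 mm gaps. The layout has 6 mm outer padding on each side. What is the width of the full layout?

351 mm

Subtracting 5 gaps of 3 leaves 210 for 6 columns, so c = 35 mm.
Total width: 2·6 + 9·35 + 8·3 = 351 mm.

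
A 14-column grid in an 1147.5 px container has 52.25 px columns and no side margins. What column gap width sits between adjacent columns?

14 columns take 14·52.25 = 731.5 px; remaining 416 splits into 13 column gaps.
g = 416 / 13 = 32 px.

32 px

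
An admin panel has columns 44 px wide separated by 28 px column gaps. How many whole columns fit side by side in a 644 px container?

9 columns

9 columns: 9·44 + 8·28 = 620 px ≤ 644.
10 columns: 692 px > 644. So 9.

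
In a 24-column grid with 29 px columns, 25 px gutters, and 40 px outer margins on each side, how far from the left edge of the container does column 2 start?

Column 2 starts at margin + 1·(column + gutter) = 40 + 1·54 = 94 px.

94 px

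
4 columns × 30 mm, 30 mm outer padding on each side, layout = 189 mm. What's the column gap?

Content width = 189 − 2·30 = 129 mm.
Columns use 120 mm, leaving 9 mm across 3 column gaps = 3 mm each.

3 mm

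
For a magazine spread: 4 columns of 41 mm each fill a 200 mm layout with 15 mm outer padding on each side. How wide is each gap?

Subtract both margins: 200 − 2·15 = 170 mm.
Columns use 164 mm, leaving 6 mm across 3 gaps = 2 mm each.

2 mm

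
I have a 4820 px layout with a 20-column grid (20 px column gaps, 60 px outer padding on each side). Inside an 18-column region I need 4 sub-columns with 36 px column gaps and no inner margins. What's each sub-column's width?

1030 px

Outer content = 4820 − 2·60 = 4700 px.
20c + 19·20 = 4700 → 20c = 4320 → c = 216 px.
18 columns plus 17 column gaps: 3888 + 340 = 4228 px.
4d + 3·36 = 4228 → 4d = 4120 → d = 1030 px.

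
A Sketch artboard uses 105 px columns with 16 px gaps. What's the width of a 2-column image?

2 columns plus 1 gap: 210 + 16 = 226 px.

226 px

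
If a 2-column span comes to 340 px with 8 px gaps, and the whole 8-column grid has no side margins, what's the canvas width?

2c + 1·8 = 340 → 2c = 332 → c = 166 px.
Canvas = 8·166 + 7·8 = 1328 + 56 = 1384 px.

1384 px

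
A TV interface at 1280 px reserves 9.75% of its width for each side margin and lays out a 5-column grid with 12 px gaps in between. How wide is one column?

Margins: 9.75% × 1280 = 124.8 px each, so content = 1280 − 249.6 = 1030.4 px.
5c + 4·12 = 1030.4 → 5c = 982.4 → c = 196.48 px.

196.48 px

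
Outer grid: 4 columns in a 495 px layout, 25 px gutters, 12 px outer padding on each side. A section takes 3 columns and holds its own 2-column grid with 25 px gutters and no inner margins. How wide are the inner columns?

161 px

Inside the margins: 495 − 24 = 471 px.
471 − 3·25 = 396; ÷4 gives c = 99 px.
3 columns plus 2 gutters: 297 + 50 = 347 px.
Subtracting 1 gutter of 25 leaves 322 for 2 columns, so d = 161 px.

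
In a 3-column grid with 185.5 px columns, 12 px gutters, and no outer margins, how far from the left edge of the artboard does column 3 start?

No margin, so column 3 starts at 2·(column + gutter) = 2·197.5 = 395 px.

395 px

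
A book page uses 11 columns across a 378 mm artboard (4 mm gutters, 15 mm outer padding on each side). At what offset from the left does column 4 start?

111 mm

Subtract both margins: 378 − 2·15 = 348 mm.
11c + 10·4 = 348 → 11c = 308 → c = 28 mm.
Column 4 starts at margin + 3·(column + gutter) = 15 + 3·32 = 111 mm.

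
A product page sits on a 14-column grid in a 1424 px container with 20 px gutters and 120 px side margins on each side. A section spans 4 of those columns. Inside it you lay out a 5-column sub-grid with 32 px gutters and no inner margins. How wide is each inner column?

39.2 px

Take off 240 px of margins, leaving 1184 px.
1184 − 13·20 = 924; ÷14 gives c = 66 px.
4-column span = 4·66 + 3·20 = 324 px.
Subtracting 4 gutters of 32 leaves 196 for 5 columns, so d = 39.2 px.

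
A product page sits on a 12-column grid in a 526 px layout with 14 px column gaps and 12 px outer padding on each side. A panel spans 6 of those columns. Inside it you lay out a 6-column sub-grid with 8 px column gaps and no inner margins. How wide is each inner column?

34 px

Take off 24 px of margins, leaving 502 px.
502 − 11·14 = 348; ÷12 gives c = 29 px.
6-column span = 6·29 + 5·14 = 244 px.
6d + 5·8 = 244 → 6d = 204 → d = 34 px.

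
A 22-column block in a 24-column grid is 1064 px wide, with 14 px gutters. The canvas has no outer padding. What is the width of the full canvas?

22 columns + 21 gutters: 22c + 21·14 = 1064.
22c = 1064 − 294 = 770, so c = 35 px.
Canvas = 24·35 + 23·14 = 840 + 322 = 1162 px.

1162 px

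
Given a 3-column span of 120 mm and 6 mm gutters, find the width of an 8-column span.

330 mm

3c + 2·6 = 120 → 3c = 108 → c = 36 mm.
Span of 8: 8·36 + 7·6 = 288 + 42 = 330 mm.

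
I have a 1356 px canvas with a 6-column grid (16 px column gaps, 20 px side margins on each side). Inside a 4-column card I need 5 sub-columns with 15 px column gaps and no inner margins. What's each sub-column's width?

162.4 px

Subtract both margins: 1356 − 2·20 = 1316 px.
6 columns + 5 column gaps: 6c + 5·16 = 1316.
6c = 1316 − 80 = 1236, so c = 206 px.
4-column span = 4·206 + 3·16 = 872 px.
5d + 4·15 = 872 → 5d = 812 → d = 162.4 px.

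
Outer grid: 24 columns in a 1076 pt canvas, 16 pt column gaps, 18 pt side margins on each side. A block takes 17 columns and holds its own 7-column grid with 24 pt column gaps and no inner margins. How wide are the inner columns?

84 pt

Inside the margins: 1076 − 36 = 1040 pt.
24c + 23·16 = 1040 → 24c = 672 → c = 28 pt.
17 columns plus 16 column gaps: 476 + 256 = 732 pt.
732 − 6·24 = 588; ÷7 gives d = 84 pt.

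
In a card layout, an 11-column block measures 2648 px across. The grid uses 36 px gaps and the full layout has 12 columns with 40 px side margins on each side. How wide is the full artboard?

Subtracting 10 gaps of 36 leaves 2288 for 11 columns, so c = 208 px.
Adding margins, columns and gutters: 80 + 2496 + 396 = 2972 px.

2972 px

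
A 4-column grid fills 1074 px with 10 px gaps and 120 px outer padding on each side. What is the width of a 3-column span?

Content width = 1074 − 2·120 = 834 px.
4c + 3·10 = 834 → 4c = 804 → c = 201 px.
3-column span = 3·201 + 2·10 = 623 px.

623 px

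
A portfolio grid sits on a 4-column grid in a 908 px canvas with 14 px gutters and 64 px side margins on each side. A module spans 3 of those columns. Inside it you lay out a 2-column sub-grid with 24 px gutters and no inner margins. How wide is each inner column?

Take off 128 px of margins, leaving 780 px.
4 columns + 3 gutters: 4c + 3·14 = 780.
4c = 780 − 42 = 738, so c = 184.5 px.
3 columns plus 2 gutters: 553.5 + 28 = 581.5 px.
Subtracting 1 gutter of 24 leaves 557.5 for 2 columns, so d = 278.75 px.

278.75 px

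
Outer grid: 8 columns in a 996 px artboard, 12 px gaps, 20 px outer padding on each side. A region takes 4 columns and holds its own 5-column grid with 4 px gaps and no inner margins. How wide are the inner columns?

Outer content = 996 − 2·20 = 956 px.
8 columns + 7 gaps: 8c + 7·12 = 956.
8c = 956 − 84 = 872, so c = 109 px.
Span of 4: 4·109 + 3·12 = 436 + 36 = 472 px.
472 − 4·4 = 456; ÷5 gives d = 91.2 px.

91.2 px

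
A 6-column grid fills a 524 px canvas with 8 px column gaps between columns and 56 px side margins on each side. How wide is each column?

62 px

Take off 112 px of margins, leaving 412 px.
Subtracting 5 column gaps of 8 leaves 372 for 6 columns, so c = 62 px.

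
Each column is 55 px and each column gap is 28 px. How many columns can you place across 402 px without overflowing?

5 columns

5 columns: 5·55 + 4·28 = 387 px ≤ 402.
6 columns: 470 px > 402. So 5.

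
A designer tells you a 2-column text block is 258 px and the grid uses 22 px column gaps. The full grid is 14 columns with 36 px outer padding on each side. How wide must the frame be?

2010 px

258 − 1·22 = 236; ÷2 gives c = 118 px.
Frame = 2·36 + 14·118 + 13·22 = 72 + 1652 + 286 = 2010 px.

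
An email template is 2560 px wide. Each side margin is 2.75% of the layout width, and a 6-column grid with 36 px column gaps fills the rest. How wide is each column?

373.2 px

Each margin = 2.75% of 2560 = 70.4 px; content = 2560 − 2·70.4 = 2419.2 px.
6c + 5·36 = 2419.2 → 6c = 2239.2 → c = 373.2 px.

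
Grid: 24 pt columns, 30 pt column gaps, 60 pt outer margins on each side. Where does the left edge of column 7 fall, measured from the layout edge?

384 pt

Column 7 starts at margin + 6·(column + gutter) = 60 + 6·54 = 384 pt.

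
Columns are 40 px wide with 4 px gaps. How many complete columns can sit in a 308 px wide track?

7 columns

Each extra column adds 40 + 4 = 44 px.
(308 + 4) / 44 = 7.09, so 7 columns fit.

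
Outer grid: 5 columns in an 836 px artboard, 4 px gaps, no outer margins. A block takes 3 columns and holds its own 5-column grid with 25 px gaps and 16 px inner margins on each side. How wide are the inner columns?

5c + 4·4 = 836 → 5c = 820 → c = 164 px.
3 columns plus 2 gaps: 492 + 8 = 500 px.
Inner content = 500 − 2·16 = 468 px.
5d + 4·25 = 468 → 5d = 368 → d = 73.6 px.

73.6 px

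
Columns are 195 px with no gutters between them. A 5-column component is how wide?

975 px

5-column span = 5·195 = 975 px.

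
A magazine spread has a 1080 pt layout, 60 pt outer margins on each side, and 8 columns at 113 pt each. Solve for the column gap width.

Content width = 1080 − 2·60 = 960 pt.
Columns use 904 pt, leaving 56 pt across 7 column gaps = 8 pt each.

8 pt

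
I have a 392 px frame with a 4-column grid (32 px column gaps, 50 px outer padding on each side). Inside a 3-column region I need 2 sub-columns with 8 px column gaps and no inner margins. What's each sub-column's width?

101.5 px

Subtract both margins: 392 − 2·50 = 292 px.
Subtracting 3 column gaps of 32 leaves 196 for 4 columns, so c = 49 px.
3-column span = 3·49 + 2·32 = 211 px.
2 columns + 1 column gap: 2d + 1·8 = 211.
2d = 211 − 8 = 203, so d = 101.5 px.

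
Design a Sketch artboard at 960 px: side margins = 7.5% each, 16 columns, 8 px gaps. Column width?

Each margin = 7.5% of 960 = 72 px; content = 960 − 2·72 = 816 px.
16 columns + 15 gaps: 16c + 15·8 = 816.
16c = 816 − 120 = 696, so c = 43.5 px.

43.5 px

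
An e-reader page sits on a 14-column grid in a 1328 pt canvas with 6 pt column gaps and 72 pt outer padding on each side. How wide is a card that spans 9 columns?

759 pt

Inside the margins: 1328 − 144 = 1184 pt.
14c + 13·6 = 1184 → 14c = 1106 → c = 79 pt.
9-column span = 9·79 + 8·6 = 759 pt.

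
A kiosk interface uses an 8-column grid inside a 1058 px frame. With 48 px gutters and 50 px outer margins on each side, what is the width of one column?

Take off 100 px of margins, leaving 958 px.
958 − 7·48 = 622; ÷8 gives c = 77.75 px.

77.75 px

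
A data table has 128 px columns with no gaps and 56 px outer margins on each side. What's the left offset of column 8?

Each column+gutter stride is 128 px; 7 of them past the 56 px margin is 56 + 896 = 952 px.

952 px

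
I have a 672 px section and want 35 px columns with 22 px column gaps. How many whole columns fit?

Each extra column adds 35 + 22 = 57 px.
(672 + 22) / 57 = 12.18, so 12 columns fit.

12 columns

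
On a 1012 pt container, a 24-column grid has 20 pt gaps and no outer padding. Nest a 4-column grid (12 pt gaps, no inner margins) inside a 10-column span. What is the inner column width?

93.5 pt

1012 − 23·20 = 552; ÷24 gives c = 23 pt.
10 columns plus 9 gaps: 230 + 180 = 410 pt.
4d + 3·12 = 410 → 4d = 374 → d = 93.5 pt.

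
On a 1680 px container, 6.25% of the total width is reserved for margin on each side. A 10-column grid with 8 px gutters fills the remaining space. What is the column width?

1680 × (1 − 2·6.25%) = 1680 × 87.5% = 1470 px for the columns.
1470 − 9·8 = 1398; ÷10 gives c = 139.8 px.

139.8 px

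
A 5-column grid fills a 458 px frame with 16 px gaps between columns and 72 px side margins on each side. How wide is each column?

50 px

Inside the margins: 458 − 144 = 314 px.
Subtracting 4 gaps of 16 leaves 250 for 5 columns, so c = 50 px.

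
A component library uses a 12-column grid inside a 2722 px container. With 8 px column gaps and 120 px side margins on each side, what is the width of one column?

Content width = 2722 − 2·120 = 2482 px.
2482 − 11·8 = 2394; ÷12 gives c = 199.5 px.

199.5 px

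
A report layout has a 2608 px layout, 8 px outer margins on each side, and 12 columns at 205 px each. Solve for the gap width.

12 px

Take off 16 px of margins, leaving 2592 px.
Columns use 2460 px, leaving 132 px across 11 gaps = 12 px each.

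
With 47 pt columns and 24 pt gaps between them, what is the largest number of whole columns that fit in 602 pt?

8 columns: 8·47 + 7·24 = 544 pt ≤ 602.
9 columns: 615 pt > 602. So 8.

8 columns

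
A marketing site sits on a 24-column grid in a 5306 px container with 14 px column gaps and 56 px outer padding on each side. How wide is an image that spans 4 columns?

854 px

Subtract both margins: 5306 − 2·56 = 5194 px.
24 columns + 23 column gaps: 24c + 23·14 = 5194.
24c = 5194 − 322 = 4872, so c = 203 px.
4-column span = 4·203 + 3·14 = 854 px.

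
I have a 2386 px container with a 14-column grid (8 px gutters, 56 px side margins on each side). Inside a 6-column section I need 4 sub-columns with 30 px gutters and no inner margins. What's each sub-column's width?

Outer content = 2386 − 2·56 = 2274 px.
Subtracting 13 gutters of 8 leaves 2170 for 14 columns, so c = 155 px.
6-column span = 6·155 + 5·8 = 970 px.
970 − 3·30 = 880; ÷4 gives d = 220 px.

220 px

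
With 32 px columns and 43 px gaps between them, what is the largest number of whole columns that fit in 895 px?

12 columns

k columns need k·32 + (k−1)·43 = k·75 − 43.
k·75 − 43 ≤ 895 → k ≤ 938 / 75 ≈ 12.51, so k = 12.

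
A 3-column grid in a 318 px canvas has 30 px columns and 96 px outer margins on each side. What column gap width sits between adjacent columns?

Content width = 318 − 2·96 = 126 px.
Columns use 90 px, leaving 36 px across 2 column gaps = 18 px each.

18 px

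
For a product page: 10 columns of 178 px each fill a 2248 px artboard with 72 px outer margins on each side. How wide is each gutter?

Inside the margins: 2248 − 144 = 2104 px.
10·178 + 9g = 2104 → 9g = 324 → g = 36 px.

36 px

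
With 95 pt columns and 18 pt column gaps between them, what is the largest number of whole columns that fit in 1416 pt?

12 columns: 12·95 + 11·18 = 1338 pt ≤ 1416.
13 columns: 1451 pt > 1416. So 12.

12 columns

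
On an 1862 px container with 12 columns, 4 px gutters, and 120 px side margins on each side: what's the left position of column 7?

933 px

Subtract both margins: 1862 − 2·120 = 1622 px.
12 columns + 11 gutters: 12c + 11·4 = 1622.
12c = 1622 − 44 = 1578, so c = 131.5 px.
Each column+gutter stride is 135.5 px; 6 of them past the 120 px margin is 120 + 813 = 933 px.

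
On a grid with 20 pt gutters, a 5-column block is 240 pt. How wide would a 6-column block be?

5c + 4·20 = 240 → 5c = 160 → c = 32 pt.
Span of 6: 6·32 + 5·20 = 192 + 100 = 292 pt.

292 pt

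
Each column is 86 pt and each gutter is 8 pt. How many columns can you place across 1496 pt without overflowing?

16 columns

16 columns: 16·86 + 15·8 = 1496 pt ≤ 1496.
17 columns: 1590 pt > 1496. So 16.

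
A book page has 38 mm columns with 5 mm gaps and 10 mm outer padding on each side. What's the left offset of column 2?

53 mm

Column 2 starts at margin + 1·(column + gutter) = 10 + 1·43 = 53 mm.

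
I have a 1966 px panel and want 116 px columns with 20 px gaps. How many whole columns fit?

Each extra column adds 116 + 20 = 136 px.
(1966 + 20) / 136 = 14.60, so 14 columns fit.

14 columns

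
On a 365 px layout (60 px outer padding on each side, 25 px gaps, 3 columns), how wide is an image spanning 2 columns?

Inside the margins: 365 − 120 = 245 px.
Subtracting 2 gaps of 25 leaves 195 for 3 columns, so c = 65 px.
Span of 2: 2·65 + 1·25 = 130 + 25 = 155 px.

155 px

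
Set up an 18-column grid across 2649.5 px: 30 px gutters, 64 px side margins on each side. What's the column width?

Inside the margins: 2649.5 − 128 = 2521.5 px.
18 columns + 17 gutters: 18c + 17·30 = 2521.5.
18c = 2521.5 − 510 = 2011.5, so c = 111.75 px.

111.75 px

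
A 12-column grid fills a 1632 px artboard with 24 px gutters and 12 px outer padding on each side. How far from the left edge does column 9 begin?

Take off 24 px of margins, leaving 1608 px.
Subtracting 11 gutters of 24 leaves 1344 for 12 columns, so c = 112 px.
Each column+gutter stride is 136 px; 8 of them past the 12 px margin is 12 + 1088 = 1100 px.

1100 px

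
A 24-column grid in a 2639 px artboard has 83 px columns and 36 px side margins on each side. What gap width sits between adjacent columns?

Content width = 2639 − 2·36 = 2567 px.
24 columns take 24·83 = 1992 px; remaining 575 splits into 23 gaps.
g = 575 / 23 = 25 px.

25 px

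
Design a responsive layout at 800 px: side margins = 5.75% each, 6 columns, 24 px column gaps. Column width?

Margins: 5.75% × 800 = 46 px each, so content = 800 − 92 = 708 px.
Subtracting 5 column gaps of 24 leaves 588 for 6 columns, so c = 98 px.

98 px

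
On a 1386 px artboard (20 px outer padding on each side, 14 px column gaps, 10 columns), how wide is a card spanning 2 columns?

258 px

Content width = 1386 − 2·20 = 1346 px.
10c + 9·14 = 1346 → 10c = 1220 → c = 122 px.
2-column span = 2·122 + 1·14 = 258 px.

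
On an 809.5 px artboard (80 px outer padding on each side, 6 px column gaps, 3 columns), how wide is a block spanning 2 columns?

431 px

Inside the margins: 809.5 − 160 = 649.5 px.
649.5 − 2·6 = 637.5; ÷3 gives c = 212.5 px.
2-column span = 2·212.5 + 1·6 = 431 px.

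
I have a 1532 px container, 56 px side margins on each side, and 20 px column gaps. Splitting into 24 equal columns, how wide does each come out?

Content width = 1532 − 2·56 = 1420 px.
1420 − 23·20 = 960; ÷24 gives c = 40 px.

40 px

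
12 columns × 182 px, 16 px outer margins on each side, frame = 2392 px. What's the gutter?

Content width = 2392 − 2·16 = 2360 px.
Columns use 2184 px, leaving 176 px across 11 gutters = 16 px each.

16 px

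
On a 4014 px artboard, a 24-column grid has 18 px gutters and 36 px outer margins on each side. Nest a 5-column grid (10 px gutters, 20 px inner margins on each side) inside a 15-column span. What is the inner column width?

475.4 px

Take off 72 px of margins, leaving 3942 px.
24c + 23·18 = 3942 → 24c = 3528 → c = 147 px.
Span of 15: 15·147 + 14·18 = 2205 + 252 = 2457 px.
Inner content = 2457 − 2·20 = 2417 px.
Subtracting 4 gutters of 10 leaves 2377 for 5 columns, so d = 475.4 px.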